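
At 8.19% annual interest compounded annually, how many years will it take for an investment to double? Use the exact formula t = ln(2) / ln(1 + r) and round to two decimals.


Doubling condition: (1 + r)^t = 2
Take ln of both sides: t × ln(1 + r) = ln(2)
t = ln(2) / ln(1 + r)
t = 0.693147 / 0.078719
t = 8.81

t = ln(2) / ln(1 + r) = 8.81 years


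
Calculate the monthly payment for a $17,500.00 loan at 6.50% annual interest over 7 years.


Loan payment formula: PMT = PV × r / (1 − (1 + r)^(−n))
Monthly rate r = 0.065/12 ≈ 0.00541667, n = 84 months
Denominator: 1 − (1 + 0.065/12)^(−84) = 0.3647725
PMT = $17,500.00 × (0.065/12) / 0.3647725
PMT = $259.87 per month

PMT = PV × r / (1-(1+r)^(-n)) = $259.87/month


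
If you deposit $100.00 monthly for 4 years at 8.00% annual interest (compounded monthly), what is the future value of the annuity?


Future value of an ordinary annuity: FV = PMT × ((1 + r)^n − 1) / r
Monthly rate r = 0.08/12 ≈ 0.00666667, n = 48
FV = $100.00 × ((1 + 0.08/12)^48 − 1) / (0.08/12)
FV = $100.00 × 56.349915
FV = $5,634.99

FV = PMT × ((1+r)^n - 1)/r = $5,634.99


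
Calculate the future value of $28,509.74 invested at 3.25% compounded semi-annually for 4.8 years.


Compound interest formula: A = P(1 + r/n)^(nt)
A = $28,509.74 × (1 + 0.0325/2)^(2 × 4.8)
Growth factor: (1 + 0.0325/2)^9.6 = 1.1673615
A = $28,509.74 × 1.1673615
A = $33,281.17

A = P(1 + r/n)^(nt) = $33,281.17


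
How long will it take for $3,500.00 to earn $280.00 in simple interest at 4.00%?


Rearrange the simple interest formula for t:
I = P × r × t  ⇒  t = I / (P × r)
t = $280.00 / ($3,500.00 × 0.04)
t = 2

t = I/(P×r) = 2 years


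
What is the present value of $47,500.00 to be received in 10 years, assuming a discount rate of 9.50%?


Present value formula: PV = FV / (1 + r)^t
PV = $47,500.00 / (1 + 0.095)^10
PV = $47,500.00 / 2.478228
PV = $19,166.92

PV = FV / (1 + r)^t = $19,166.92


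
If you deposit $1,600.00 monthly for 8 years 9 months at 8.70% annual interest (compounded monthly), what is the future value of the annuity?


Future value of an ordinary annuity: FV = PMT × ((1 + r)^n − 1) / r
Monthly rate r = 0.087/12 = 0.00725, n = 105
FV = $1,600.00 × ((1 + 0.087/12)^105 − 1) / (0.087/12)
FV = $1,600.00 × 156.562646
FV = $250,500.23

FV = PMT × ((1+r)^n - 1)/r = $250,500.23


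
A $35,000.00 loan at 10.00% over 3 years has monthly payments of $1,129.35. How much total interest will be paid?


Total paid over the life of the loan = PMT × n.
Total paid = $1,129.35 × 36 = $40,656.60
Total interest = total paid − principal = $40,656.60 − $35,000.00 = $5,656.60

Total interest = (PMT × n) - PV = $5,656.60


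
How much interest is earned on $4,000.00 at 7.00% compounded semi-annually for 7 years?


Compound interest earned = final amount − principal.
A = P(1 + r/n)^(nt) = $4,000.00 × (1 + 0.07/2)^(2 × 7) = $6,474.78
Interest = A − P = $6,474.78 − $4,000.00 = $2,474.78

Interest = A - P = $2,474.78


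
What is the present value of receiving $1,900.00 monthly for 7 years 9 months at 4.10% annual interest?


Present value of an ordinary annuity: PV = PMT × (1 − (1 + r)^(−n)) / r
Monthly rate r = 0.041/12 ≈ 0.00341667, n = 93
PV = $1,900.00 × (1 − (1 + 0.041/12)^(−93)) / (0.041/12)
PV = $1,900.00 × 79.557372
PV = $151,159.01

PV = PMT × (1-(1+r)^(-n))/r = $151,159.01


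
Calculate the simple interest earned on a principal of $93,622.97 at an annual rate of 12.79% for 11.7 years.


Simple interest formula: I = P × r × t
I = $93,622.97 × 0.1279 × 11.7
I = $140,100.22

I = P × r × t = $140,100.22


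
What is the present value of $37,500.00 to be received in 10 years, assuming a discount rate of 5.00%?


Present value formula: PV = FV / (1 + r)^t
PV = $37,500.00 / (1 + 0.05)^10
PV = $37,500.00 / 1.6288946
PV = $23,021.75

PV = FV / (1 + r)^t = $23,021.75


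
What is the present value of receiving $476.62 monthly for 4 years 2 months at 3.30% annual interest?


Present value of an ordinary annuity: PV = PMT × (1 − (1 + r)^(−n)) / r
Monthly rate r = 0.033/12 = 0.00275, n = 50
PV = $476.62 × (1 − (1 + 0.033/12)^(−50)) / (0.033/12)
PV = $476.62 × 46.654968
PV = $22,236.69

PV = PMT × (1-(1+r)^(-n))/r = $22,236.69


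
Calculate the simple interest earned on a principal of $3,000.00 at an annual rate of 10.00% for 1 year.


Simple interest formula: I = P × r × t
I = $3,000.00 × 0.1 × 1
I = $300.00

I = P × r × t = $300.00


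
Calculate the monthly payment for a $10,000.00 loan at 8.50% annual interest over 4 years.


Loan payment formula: PMT = PV × r / (1 − (1 + r)^(−n))
Monthly rate r = 0.085/12 ≈ 0.00708333, n = 48 months
Denominator: 1 − (1 + 0.085/12)^(−48) = 0.287376
PMT = $10,000.00 × (0.085/12) / 0.287376
PMT = $246.48 per month

PMT = PV × r / (1-(1+r)^(-n)) = $246.48/month


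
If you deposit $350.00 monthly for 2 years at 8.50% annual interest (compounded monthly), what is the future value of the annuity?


Future value of an ordinary annuity: FV = PMT × ((1 + r)^n − 1) / r
Monthly rate r = 0.085/12 ≈ 0.00708333, n = 24
FV = $350.00 × ((1 + 0.085/12)^24 − 1) / (0.085/12)
FV = $350.00 × 26.060437
FV = $9,121.15

FV = PMT × ((1+r)^n - 1)/r = $9,121.15


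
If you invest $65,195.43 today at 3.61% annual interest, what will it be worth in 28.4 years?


Future value formula: FV = PV × (1 + r)^t
FV = $65,195.43 × (1 + 0.0361)^28.4
FV = $65,195.43 × 2.7378367
FV = $178,494.44

FV = PV × (1 + r)^t = $178,494.44


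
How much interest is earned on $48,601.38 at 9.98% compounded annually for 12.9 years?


Compound interest earned = final amount − principal.
A = P(1 + r/n)^(nt) = $48,601.38 × (1 + 0.0998/1)^(1 × 12.9) = $165,804.20
Interest = A − P = $165,804.20 − $48,601.38 = $117,202.82

Interest = A - P = $117,202.82


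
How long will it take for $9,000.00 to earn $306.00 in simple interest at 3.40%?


Rearrange the simple interest formula for t:
I = P × r × t  ⇒  t = I / (P × r)
t = $306.00 / ($9,000.00 × 0.034)
t = 1

t = I/(P×r) = 1 year


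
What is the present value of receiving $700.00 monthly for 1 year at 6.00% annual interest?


Present value of an ordinary annuity: PV = PMT × (1 − (1 + r)^(−n)) / r
Monthly rate r = 0.06/12 = 0.005, n = 12
PV = $700.00 × (1 − (1 + 0.06/12)^(−12)) / (0.06/12)
PV = $700.00 × 11.618932
PV = $8,133.25

PV = PMT × (1-(1+r)^(-n))/r = $8,133.25


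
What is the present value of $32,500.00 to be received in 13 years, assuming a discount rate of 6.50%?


Present value formula: PV = FV / (1 + r)^t
PV = $32,500.00 / (1 + 0.065)^13
PV = $32,500.00 / 2.2674875
PV = $14,333.04

PV = FV / (1 + r)^t = $14,333.04


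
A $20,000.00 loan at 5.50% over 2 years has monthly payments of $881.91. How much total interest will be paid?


Total paid over the life of the loan = PMT × n.
Total paid = $881.91 × 24 = $21,165.84
Total interest = total paid − principal = $21,165.84 − $20,000.00 = $1,165.84

Total interest = (PMT × n) - PV = $1,165.84


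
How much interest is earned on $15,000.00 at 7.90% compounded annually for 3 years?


Compound interest earned = final amount − principal.
A = P(1 + r/n)^(nt) = $15,000.00 × (1 + 0.079/1)^(1 × 3) = $18,843.24
Interest = A − P = $18,843.24 − $15,000.00 = $3,843.24

Interest = A - P = $3,843.24


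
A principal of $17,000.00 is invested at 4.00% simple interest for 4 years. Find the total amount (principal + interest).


Total amount formula: A = P(1 + rt) = P + P·r·t
Interest: I = P × r × t = $17,000.00 × 0.04 × 4 = $2,720.00
A = P + I = $17,000.00 + $2,720.00 = $19,720.00

A = P + I = P(1 + rt) = $19,720.00


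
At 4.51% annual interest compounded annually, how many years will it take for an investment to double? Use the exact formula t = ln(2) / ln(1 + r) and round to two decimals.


Doubling condition: (1 + r)^t = 2
Take ln of both sides: t × ln(1 + r) = ln(2)
t = ln(2) / ln(1 + r)
t = 0.693147 / 0.044113
t = 15.71

t = ln(2) / ln(1 + r) = 15.71 years


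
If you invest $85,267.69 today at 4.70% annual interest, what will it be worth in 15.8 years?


Future value formula: FV = PV × (1 + r)^t
FV = $85,267.69 × (1 + 0.047)^15.8
FV = $85,267.69 × 2.06612965
FV = $176,174.10

FV = PV × (1 + r)^t = $176,174.10


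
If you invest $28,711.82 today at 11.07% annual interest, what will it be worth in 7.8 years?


Future value formula: FV = PV × (1 + r)^t
FV = $28,711.82 × (1 + 0.1107)^7.8
FV = $28,711.82 × 2.2680615
FV = $65,120.17

FV = PV × (1 + r)^t = $65,120.17


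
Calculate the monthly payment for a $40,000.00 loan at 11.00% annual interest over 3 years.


Loan payment formula: PMT = PV × r / (1 − (1 + r)^(−n))
Monthly rate r = 0.11/12 ≈ 0.00916667, n = 36 months
Denominator: 1 − (1 + 0.11/12)^(−36) = 0.279995
PMT = $40,000.00 × (0.11/12) / 0.279995
PMT = $1,309.55 per month

PMT = PV × r / (1-(1+r)^(-n)) = $1,309.55/month


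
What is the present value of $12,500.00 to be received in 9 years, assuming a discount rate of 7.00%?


Present value formula: PV = FV / (1 + r)^t
PV = $12,500.00 / (1 + 0.07)^9
PV = $12,500.00 / 1.838459
PV = $6,799.17

PV = FV / (1 + r)^t = $6,799.17


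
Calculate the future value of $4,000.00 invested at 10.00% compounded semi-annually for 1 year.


Compound interest formula: A = P(1 + r/n)^(nt)
A = $4,000.00 × (1 + 0.1/2)^(2 × 1)
Growth factor: (1 + 0.1/2)^2 = 1.102500
A = $4,000.00 × 1.102500
A = $4,410.00

A = P(1 + r/n)^(nt) = $4,410.00


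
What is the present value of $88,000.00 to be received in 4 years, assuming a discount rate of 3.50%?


Present value formula: PV = FV / (1 + r)^t
PV = $88,000.00 / (1 + 0.035)^4
PV = $88,000.00 / 1.147523
PV = $76,686.92

PV = FV / (1 + r)^t = $76,686.92


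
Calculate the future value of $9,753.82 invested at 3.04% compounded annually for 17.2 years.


Compound interest formula: A = P(1 + r/n)^(nt)
A = $9,753.82 × (1 + 0.0304/1)^(1 × 17.2)
Growth factor: (1 + 0.0304/1)^17.2 = 1.6737887
A = $9,753.82 × 1.6737887
A = $16,325.83

A = P(1 + r/n)^(nt) = $16,325.83


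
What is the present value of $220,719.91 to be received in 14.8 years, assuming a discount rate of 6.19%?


Present value formula: PV = FV / (1 + r)^t
PV = $220,719.91 / (1 + 0.0619)^14.8
PV = $220,719.91 / 2.4324145
PV = $90,741.08

PV = FV / (1 + r)^t = $90,741.08


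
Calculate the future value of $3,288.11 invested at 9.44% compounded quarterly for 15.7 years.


Compound interest formula: A = P(1 + r/n)^(nt)
A = $3,288.11 × (1 + 0.0944/4)^(4 × 15.7)
Growth factor: (1 + 0.0944/4)^62.8 = 4.326945
A = $3,288.11 × 4.326945
A = $14,227.47

A = P(1 + r/n)^(nt) = $14,227.47


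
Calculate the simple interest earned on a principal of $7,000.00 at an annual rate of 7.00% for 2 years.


Simple interest formula: I = P × r × t
I = $7,000.00 × 0.07 × 2
I = $980.00

I = P × r × t = $980.00


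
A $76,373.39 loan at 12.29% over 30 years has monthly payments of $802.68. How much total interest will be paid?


Total paid over the life of the loan = PMT × n.
Total paid = $802.68 × 360 = $288,964.80
Total interest = total paid − principal = $288,964.80 − $76,373.39 = $212,591.41

Total interest = (PMT × n) - PV = $212,591.41


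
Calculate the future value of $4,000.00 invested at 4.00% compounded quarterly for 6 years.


Compound interest formula: A = P(1 + r/n)^(nt)
A = $4,000.00 × (1 + 0.04/4)^(4 × 6)
Growth factor: (1 + 0.04/4)^24 = 1.269735
A = $4,000.00 × 1.269735
A = $5,078.94

A = P(1 + r/n)^(nt) = $5,078.94


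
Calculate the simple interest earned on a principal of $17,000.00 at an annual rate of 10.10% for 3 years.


Simple interest formula: I = P × r × t
I = $17,000.00 × 0.101 × 3
I = $5,151.00

I = P × r × t = $5,151.00


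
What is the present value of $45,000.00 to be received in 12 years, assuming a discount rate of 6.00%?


Present value formula: PV = FV / (1 + r)^t
PV = $45,000.00 / (1 + 0.06)^12
PV = $45,000.00 / 2.0121965
PV = $22,363.62

PV = FV / (1 + r)^t = $22,363.62


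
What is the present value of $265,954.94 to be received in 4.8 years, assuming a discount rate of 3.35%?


Present value formula: PV = FV / (1 + r)^t
PV = $265,954.94 / (1 + 0.0335)^4.8
PV = $265,954.94 / 1.17135978
PV = $227,048.04

PV = FV / (1 + r)^t = $227,048.04


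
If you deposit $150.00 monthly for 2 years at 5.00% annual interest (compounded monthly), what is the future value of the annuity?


Future value of an ordinary annuity: FV = PMT × ((1 + r)^n − 1) / r
Monthly rate r = 0.05/12 ≈ 0.00416667, n = 24
FV = $150.00 × ((1 + 0.05/12)^24 − 1) / (0.05/12)
FV = $150.00 × 25.185921
FV = $3,777.89

FV = PMT × ((1+r)^n - 1)/r = $3,777.89


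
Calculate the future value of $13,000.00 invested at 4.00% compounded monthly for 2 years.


Compound interest formula: A = P(1 + r/n)^(nt)
A = $13,000.00 × (1 + 0.04/12)^(12 × 2)
Growth factor: (1 + 0.04/12)^24 = 1.083143
A = $13,000.00 × 1.083143
A = $14,080.86

A = P(1 + r/n)^(nt) = $14,080.86


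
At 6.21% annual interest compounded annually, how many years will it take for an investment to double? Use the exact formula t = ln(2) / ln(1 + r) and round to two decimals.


Doubling condition: (1 + r)^t = 2
Take ln of both sides: t × ln(1 + r) = ln(2)
t = ln(2) / ln(1 + r)
t = 0.693147 / 0.060248
t = 11.50

t = ln(2) / ln(1 + r) = 11.50 years


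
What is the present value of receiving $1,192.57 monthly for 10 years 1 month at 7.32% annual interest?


Present value of an ordinary annuity: PV = PMT × (1 − (1 + r)^(−n)) / r
Monthly rate r = 0.0732/12 = 0.0061, n = 121
PV = $1,192.57 × (1 − (1 + 0.0732/12)^(−121)) / (0.0732/12)
PV = $1,192.57 × 85.394383
PV = $101,838.78

PV = PMT × (1-(1+r)^(-n))/r = $101,838.78


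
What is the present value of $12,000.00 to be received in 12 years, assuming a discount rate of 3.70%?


Present value formula: PV = FV / (1 + r)^t
PV = $12,000.00 / (1 + 0.037)^12
PV = $12,000.00 / 1.546483
PV = $7,759.54

PV = FV / (1 + r)^t = $7,759.54


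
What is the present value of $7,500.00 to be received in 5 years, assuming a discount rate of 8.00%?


Present value formula: PV = FV / (1 + r)^t
PV = $7,500.00 / (1 + 0.08)^5
PV = $7,500.00 / 1.469328
PV = $5,104.37

PV = FV / (1 + r)^t = $5,104.37


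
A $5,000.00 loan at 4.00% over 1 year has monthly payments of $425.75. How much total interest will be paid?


Total paid over the life of the loan = PMT × n.
Total paid = $425.75 × 12 = $5,109.00
Total interest = total paid − principal = $5,109.00 − $5,000.00 = $109.00

Total interest = (PMT × n) - PV = $109.00


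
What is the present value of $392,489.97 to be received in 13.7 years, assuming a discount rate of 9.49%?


Present value formula: PV = FV / (1 + r)^t
PV = $392,489.97 / (1 + 0.0949)^13.7
PV = $392,489.97 / 3.462821
PV = $113,344.00

PV = FV / (1 + r)^t = $113,344.00


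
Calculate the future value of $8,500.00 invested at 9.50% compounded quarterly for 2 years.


Compound interest formula: A = P(1 + r/n)^(nt)
A = $8,500.00 × (1 + 0.095/4)^(4 × 2)
Growth factor: (1 + 0.095/4)^8 = 1.206567
A = $8,500.00 × 1.206567
A = $10,255.82

A = P(1 + r/n)^(nt) = $10,255.82


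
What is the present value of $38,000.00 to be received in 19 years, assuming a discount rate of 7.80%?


Present value formula: PV = FV / (1 + r)^t
PV = $38,000.00 / (1 + 0.078)^19
PV = $38,000.00 / 4.166357
PV = $9,120.68

PV = FV / (1 + r)^t = $9,120.68


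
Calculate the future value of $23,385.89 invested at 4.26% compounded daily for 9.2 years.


Compound interest formula: A = P(1 + r/n)^(nt)
A = $23,385.89 × (1 + 0.0426/365)^(365 × 9.2)
Growth factor: (1 + 0.0426/365)^3358 = 1.4797855
A = $23,385.89 × 1.4797855
A = $34,606.10

A = P(1 + r/n)^(nt) = $34,606.10


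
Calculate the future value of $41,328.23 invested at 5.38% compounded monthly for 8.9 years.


Compound interest formula: A = P(1 + r/n)^(nt)
A = $41,328.23 × (1 + 0.0538/12)^(12 × 8.9)
Growth factor: (1 + 0.0538/12)^106.8 = 1.6124421
A = $41,328.23 × 1.6124421
A = $66,639.38

A = P(1 + r/n)^(nt) = $66,639.38


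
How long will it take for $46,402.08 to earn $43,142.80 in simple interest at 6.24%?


Rearrange the simple interest formula for t:
I = P × r × t  ⇒  t = I / (P × r)
t = $43,142.80 / ($46,402.08 × 0.0624)
t = 14.9

t = I/(P×r) = 14.9 years


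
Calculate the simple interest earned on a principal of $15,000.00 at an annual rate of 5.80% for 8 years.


Simple interest formula: I = P × r × t
I = $15,000.00 × 0.058 × 8
I = $6,960.00

I = P × r × t = $6,960.00


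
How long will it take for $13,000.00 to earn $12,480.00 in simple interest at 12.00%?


Rearrange the simple interest formula for t:
I = P × r × t  ⇒  t = I / (P × r)
t = $12,480.00 / ($13,000.00 × 0.12)
t = 8

t = I/(P×r) = 8 years


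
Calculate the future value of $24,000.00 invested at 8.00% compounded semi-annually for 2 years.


Compound interest formula: A = P(1 + r/n)^(nt)
A = $24,000.00 × (1 + 0.08/2)^(2 × 2)
Growth factor: (1 + 0.08/2)^4 = 1.1698586
A = $24,000.00 × 1.1698586
A = $28,076.61

A = P(1 + r/n)^(nt) = $28,076.61


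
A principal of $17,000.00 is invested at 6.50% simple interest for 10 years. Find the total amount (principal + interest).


Total amount formula: A = P(1 + rt) = P + P·r·t
Interest: I = P × r × t = $17,000.00 × 0.065 × 10 = $11,050.00
A = P + I = $17,000.00 + $11,050.00 = $28,050.00

A = P + I = P(1 + rt) = $28,050.00


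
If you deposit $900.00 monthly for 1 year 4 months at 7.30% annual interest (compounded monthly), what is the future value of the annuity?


Future value of an ordinary annuity: FV = PMT × ((1 + r)^n − 1) / r
Monthly rate r = 0.073/12 ≈ 0.00608333, n = 16
FV = $900.00 × ((1 + 0.073/12)^16 − 1) / (0.073/12)
FV = $900.00 × 16.751140
FV = $15,076.03

FV = PMT × ((1+r)^n - 1)/r = $15,076.03


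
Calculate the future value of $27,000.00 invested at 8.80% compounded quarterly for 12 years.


Compound interest formula: A = P(1 + r/n)^(nt)
A = $27,000.00 × (1 + 0.088/4)^(4 × 12)
Growth factor: (1 + 0.088/4)^48 = 2.8421238
A = $27,000.00 × 2.8421238
A = $76,737.34

A = P(1 + r/n)^(nt) = $76,737.34


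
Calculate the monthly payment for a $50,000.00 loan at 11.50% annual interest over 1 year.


Loan payment formula: PMT = PV × r / (1 − (1 + r)^(−n))
Monthly rate r = 0.115/12 ≈ 0.00958333, n = 12 months
Denominator: 1 − (1 + 0.115/12)^(−12) = 0.1081457
PMT = $50,000.00 × (0.115/12) / 0.1081457
PMT = $4,430.75 per month

PMT = PV × r / (1-(1+r)^(-n)) = $4,430.75/month


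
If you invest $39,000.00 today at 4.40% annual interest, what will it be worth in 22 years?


Future value formula: FV = PV × (1 + r)^t
FV = $39,000.00 × (1 + 0.044)^22
FV = $39,000.00 × 2.5787603
FV = $100,571.65

FV = PV × (1 + r)^t = $100,571.65


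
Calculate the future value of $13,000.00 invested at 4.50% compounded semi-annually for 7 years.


Compound interest formula: A = P(1 + r/n)^(nt)
A = $13,000.00 × (1 + 0.045/2)^(2 × 7)
Growth factor: (1 + 0.045/2)^14 = 1.365483
A = $13,000.00 × 1.365483
A = $17,751.28

A = P(1 + r/n)^(nt) = $17,751.28


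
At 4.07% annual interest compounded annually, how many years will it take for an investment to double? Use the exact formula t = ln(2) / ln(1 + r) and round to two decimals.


Doubling condition: (1 + r)^t = 2
Take ln of both sides: t × ln(1 + r) = ln(2)
t = ln(2) / ln(1 + r)
t = 0.693147 / 0.039894
t = 17.37

t = ln(2) / ln(1 + r) = 17.37 years


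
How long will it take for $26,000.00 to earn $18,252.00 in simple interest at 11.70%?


Rearrange the simple interest formula for t:
I = P × r × t  ⇒  t = I / (P × r)
t = $18,252.00 / ($26,000.00 × 0.117)
t = 6

t = I/(P×r) = 6 years


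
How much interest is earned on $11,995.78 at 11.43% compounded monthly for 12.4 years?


Compound interest earned = final amount − principal.
A = P(1 + r/n)^(nt) = $11,995.78 × (1 + 0.1143/12)^(12 × 12.4) = $49,164.29
Interest = A − P = $49,164.29 − $11,995.78 = $37,168.51

Interest = A - P = $37,168.51


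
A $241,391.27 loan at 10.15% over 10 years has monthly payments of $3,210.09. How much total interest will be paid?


Total paid over the life of the loan = PMT × n.
Total paid = $3,210.09 × 120 = $385,210.80
Total interest = total paid − principal = $385,210.80 − $241,391.27 = $143,819.53

Total interest = (PMT × n) - PV = $143,819.53


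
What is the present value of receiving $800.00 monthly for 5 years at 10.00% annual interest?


Present value of an ordinary annuity: PV = PMT × (1 − (1 + r)^(−n)) / r
Monthly rate r = 0.1/12 ≈ 0.00833333, n = 60
PV = $800.00 × (1 − (1 + 0.1/12)^(−60)) / (0.1/12)
PV = $800.00 × 47.065369
PV = $37,652.30

PV = PMT × (1-(1+r)^(-n))/r = $37,652.30


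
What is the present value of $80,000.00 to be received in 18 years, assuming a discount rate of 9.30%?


Present value formula: PV = FV / (1 + r)^t
PV = $80,000.00 / (1 + 0.093)^18
PV = $80,000.00 / 4.956361
PV = $16,140.87

PV = FV / (1 + r)^t = $16,140.87


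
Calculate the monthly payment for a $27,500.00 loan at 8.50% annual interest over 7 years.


Loan payment formula: PMT = PV × r / (1 − (1 + r)^(−n))
Monthly rate r = 0.085/12 ≈ 0.00708333, n = 84 months
Denominator: 1 − (1 + 0.085/12)^(−84) = 0.447279
PMT = $27,500.00 × (0.085/12) / 0.447279
PMT = $435.50 per month

PMT = PV × r / (1-(1+r)^(-n)) = $435.50/month


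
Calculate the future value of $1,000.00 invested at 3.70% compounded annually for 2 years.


Compound interest formula: A = P(1 + r/n)^(nt)
A = $1,000.00 × (1 + 0.037/1)^(1 × 2)
Growth factor: (1 + 0.037/1)^2 = 1.075369
A = $1,000.00 × 1.075369
A = $1,075.37

A = P(1 + r/n)^(nt) = $1,075.37


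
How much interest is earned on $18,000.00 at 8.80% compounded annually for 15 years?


Compound interest earned = final amount − principal.
A = P(1 + r/n)^(nt) = $18,000.00 × (1 + 0.088/1)^(1 × 15) = $63,783.15
Interest = A − P = $63,783.15 − $18,000.00 = $45,783.15

Interest = A - P = $45,783.15


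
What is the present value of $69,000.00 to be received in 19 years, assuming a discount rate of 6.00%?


Present value formula: PV = FV / (1 + r)^t
PV = $69,000.00 / (1 + 0.06)^19
PV = $69,000.00 / 3.0255995
PV = $22,805.40

PV = FV / (1 + r)^t = $22,805.40


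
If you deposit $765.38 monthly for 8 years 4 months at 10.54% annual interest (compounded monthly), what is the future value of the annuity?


Future value of an ordinary annuity: FV = PMT × ((1 + r)^n − 1) / r
Monthly rate r = 0.1054/12 ≈ 0.00878333, n = 100
FV = $765.38 × ((1 + 0.1054/12)^100 − 1) / (0.1054/12)
FV = $765.38 × 159.127785
FV = $121,793.22

FV = PMT × ((1+r)^n - 1)/r = $121,793.22


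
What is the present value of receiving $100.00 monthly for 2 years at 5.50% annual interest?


Present value of an ordinary annuity: PV = PMT × (1 − (1 + r)^(−n)) / r
Monthly rate r = 0.055/12 ≈ 0.00458333, n = 24
PV = $100.00 × (1 − (1 + 0.055/12)^(−24)) / (0.055/12)
PV = $100.00 × 22.677971
PV = $2,267.80

PV = PMT × (1-(1+r)^(-n))/r = $2,267.80


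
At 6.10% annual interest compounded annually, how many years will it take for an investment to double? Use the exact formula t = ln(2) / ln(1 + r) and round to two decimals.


Doubling condition: (1 + r)^t = 2
Take ln of both sides: t × ln(1 + r) = ln(2)
t = ln(2) / ln(1 + r)
t = 0.693147 / 0.059212
t = 11.71

t = ln(2) / ln(1 + r) = 11.71 years


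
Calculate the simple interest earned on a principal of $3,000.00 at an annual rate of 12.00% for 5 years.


Simple interest formula: I = P × r × t
I = $3,000.00 × 0.12 × 5
I = $1,800.00

I = P × r × t = $1,800.00


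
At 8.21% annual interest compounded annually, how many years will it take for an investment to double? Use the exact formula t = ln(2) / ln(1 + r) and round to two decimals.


Doubling condition: (1 + r)^t = 2
Take ln of both sides: t × ln(1 + r) = ln(2)
t = ln(2) / ln(1 + r)
t = 0.693147 / 0.078904
t = 8.78

t = ln(2) / ln(1 + r) = 8.78 years


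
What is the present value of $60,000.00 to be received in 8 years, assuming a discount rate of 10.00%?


Present value formula: PV = FV / (1 + r)^t
PV = $60,000.00 / (1 + 0.1)^8
PV = $60,000.00 / 2.143589
PV = $27,990.44

PV = FV / (1 + r)^t = $27,990.44


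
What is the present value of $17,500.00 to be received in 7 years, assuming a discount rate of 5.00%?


Present value formula: PV = FV / (1 + r)^t
PV = $17,500.00 / (1 + 0.05)^7
PV = $17,500.00 / 1.4071004
PV = $12,436.92

PV = FV / (1 + r)^t = $12,436.92


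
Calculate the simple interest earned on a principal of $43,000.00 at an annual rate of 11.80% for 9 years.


Simple interest formula: I = P × r × t
I = $43,000.00 × 0.118 × 9
I = $45,666.00

I = P × r × t = $45,666.00


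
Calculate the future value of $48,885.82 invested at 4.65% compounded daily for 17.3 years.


Compound interest formula: A = P(1 + r/n)^(nt)
A = $48,885.82 × (1 + 0.0465/365)^(365 × 17.3)
Growth factor: (1 + 0.0465/365)^6314.5 = 2.235352
A = $48,885.82 × 2.235352
A = $109,277.02

A = P(1 + r/n)^(nt) = $109,277.02


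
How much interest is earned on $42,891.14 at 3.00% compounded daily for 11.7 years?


Compound interest earned = final amount − principal.
A = P(1 + r/n)^(nt) = $42,891.14 × (1 + 0.03/365)^(365 × 11.7) = $60,925.44
Interest = A − P = $60,925.44 − $42,891.14 = $18,034.30

Interest = A - P = $18,034.30


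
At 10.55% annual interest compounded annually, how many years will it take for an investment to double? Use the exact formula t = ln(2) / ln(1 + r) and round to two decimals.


Doubling condition: (1 + r)^t = 2
Take ln of both sides: t × ln(1 + r) = ln(2)
t = ln(2) / ln(1 + r)
t = 0.693147 / 0.100298
t = 6.91

t = ln(2) / ln(1 + r) = 6.91 years


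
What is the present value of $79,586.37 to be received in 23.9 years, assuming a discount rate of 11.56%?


Present value formula: PV = FV / (1 + r)^t
PV = $79,586.37 / (1 + 0.1156)^23.9
PV = $79,586.37 / 13.660081
PV = $5,826.20

PV = FV / (1 + r)^t = $5,826.20


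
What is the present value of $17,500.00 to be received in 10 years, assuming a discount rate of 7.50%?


Present value formula: PV = FV / (1 + r)^t
PV = $17,500.00 / (1 + 0.075)^10
PV = $17,500.00 / 2.061032
PV = $8,490.89

PV = FV / (1 + r)^t = $8,490.89


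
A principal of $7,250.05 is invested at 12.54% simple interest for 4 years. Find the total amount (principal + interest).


Total amount formula: A = P(1 + rt) = P + P·r·t
Interest: I = P × r × t = $7,250.05 × 0.1254 × 4 = $3,636.63
A = P + I = $7,250.05 + $3,636.63 = $10,886.68

A = P + I = P(1 + rt) = $10,886.68


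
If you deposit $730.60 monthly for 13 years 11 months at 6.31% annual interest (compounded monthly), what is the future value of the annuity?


Future value of an ordinary annuity: FV = PMT × ((1 + r)^n − 1) / r
Monthly rate r = 0.0631/12 ≈ 0.00525833, n = 167
FV = $730.60 × ((1 + 0.0631/12)^167 − 1) / (0.0631/12)
FV = $730.60 × 266.413972
FV = $194,642.05

FV = PMT × ((1+r)^n - 1)/r = $194,642.05


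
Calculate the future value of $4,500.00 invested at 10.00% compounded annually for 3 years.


Compound interest formula: A = P(1 + r/n)^(nt)
A = $4,500.00 × (1 + 0.1/1)^(1 × 3)
Growth factor: (1 + 0.1/1)^3 = 1.331000
A = $4,500.00 × 1.331000
A = $5,989.50

A = P(1 + r/n)^(nt) = $5,989.50


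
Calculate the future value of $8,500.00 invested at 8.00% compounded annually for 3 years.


Compound interest formula: A = P(1 + r/n)^(nt)
A = $8,500.00 × (1 + 0.08/1)^(1 × 3)
Growth factor: (1 + 0.08/1)^3 = 1.259712
A = $8,500.00 × 1.259712
A = $10,707.55

A = P(1 + r/n)^(nt) = $10,707.55


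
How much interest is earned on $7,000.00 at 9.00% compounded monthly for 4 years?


Compound interest earned = final amount − principal.
A = P(1 + r/n)^(nt) = $7,000.00 × (1 + 0.09/12)^(12 × 4) = $10,019.84
Interest = A − P = $10,019.84 − $7,000.00 = $3,019.84

Interest = A - P = $3,019.84


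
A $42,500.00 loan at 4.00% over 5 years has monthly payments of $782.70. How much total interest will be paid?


Total paid over the life of the loan = PMT × n.
Total paid = $782.70 × 60 = $46,962.00
Total interest = total paid − principal = $46,962.00 − $42,500.00 = $4,462.00

Total interest = (PMT × n) - PV = $4,462.00


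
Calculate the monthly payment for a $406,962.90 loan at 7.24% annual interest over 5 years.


Loan payment formula: PMT = PV × r / (1 − (1 + r)^(−n))
Monthly rate r = 0.0724/12 ≈ 0.00603333, n = 60 months
Denominator: 1 − (1 + 0.0724/12)^(−60) = 0.302960
PMT = $406,962.90 × (0.0724/12) / 0.302960
PMT = $8,104.51 per month

PMT = PV × r / (1-(1+r)^(-n)) = $8,104.51/month


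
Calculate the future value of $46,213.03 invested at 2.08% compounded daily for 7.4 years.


Compound interest formula: A = P(1 + r/n)^(nt)
A = $46,213.03 × (1 + 0.0208/365)^(365 × 7.4)
Growth factor: (1 + 0.0208/365)^2701 = 1.1663925
A = $46,213.03 × 1.1663925
A = $53,902.53

A = P(1 + r/n)^(nt) = $53,902.53


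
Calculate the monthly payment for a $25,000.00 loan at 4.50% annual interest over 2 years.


Loan payment formula: PMT = PV × r / (1 − (1 + r)^(−n))
Monthly rate r = 0.045/12 = 0.00375, n = 24 months
Denominator: 1 − (1 + 0.045/12)^(−24) = 0.08591496
PMT = $25,000.00 × (0.045/12) / 0.08591496
PMT = $1,091.20 per month

PMT = PV × r / (1-(1+r)^(-n)) = $1,091.20/month


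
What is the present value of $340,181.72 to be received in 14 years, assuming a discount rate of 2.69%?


Present value formula: PV = FV / (1 + r)^t
PV = $340,181.72 / (1 + 0.0269)^14
PV = $340,181.72 / 1.4500873
PV = $234,593.96

PV = FV / (1 + r)^t = $234,593.96


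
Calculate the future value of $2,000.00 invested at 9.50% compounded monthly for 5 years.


Compound interest formula: A = P(1 + r/n)^(nt)
A = $2,000.00 × (1 + 0.095/12)^(12 × 5)
Growth factor: (1 + 0.095/12)^60 = 1.605009
A = $2,000.00 × 1.605009
A = $3,210.02

A = P(1 + r/n)^(nt) = $3,210.02


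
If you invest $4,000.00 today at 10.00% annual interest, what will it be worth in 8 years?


Future value formula: FV = PV × (1 + r)^t
FV = $4,000.00 × (1 + 0.1)^8
FV = $4,000.00 × 2.143589
FV = $8,574.36

FV = PV × (1 + r)^t = $8,574.36


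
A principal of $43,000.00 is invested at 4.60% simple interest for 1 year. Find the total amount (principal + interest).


Total amount formula: A = P(1 + rt) = P + P·r·t
Interest: I = P × r × t = $43,000.00 × 0.046 × 1 = $1,978.00
A = P + I = $43,000.00 + $1,978.00 = $44,978.00

A = P + I = P(1 + rt) = $44,978.00


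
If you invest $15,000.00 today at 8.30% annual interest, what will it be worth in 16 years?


Future value formula: FV = PV × (1 + r)^t
FV = $15,000.00 × (1 + 0.083)^16
FV = $15,000.00 × 3.5814204
FV = $53,721.31

FV = PV × (1 + r)^t = $53,721.31


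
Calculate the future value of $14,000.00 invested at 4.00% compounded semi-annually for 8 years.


Compound interest formula: A = P(1 + r/n)^(nt)
A = $14,000.00 × (1 + 0.04/2)^(2 × 8)
Growth factor: (1 + 0.04/2)^16 = 1.372786
A = $14,000.00 × 1.372786
A = $19,219.00

A = P(1 + r/n)^(nt) = $19,219.00


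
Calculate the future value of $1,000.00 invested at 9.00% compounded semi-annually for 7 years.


Compound interest formula: A = P(1 + r/n)^(nt)
A = $1,000.00 × (1 + 0.09/2)^(2 × 7)
Growth factor: (1 + 0.09/2)^14 = 1.8519449
A = $1,000.00 × 1.8519449
A = $1,851.94

A = P(1 + r/n)^(nt) = $1,851.94


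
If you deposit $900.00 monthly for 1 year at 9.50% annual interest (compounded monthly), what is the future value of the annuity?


Future value of an ordinary annuity: FV = PMT × ((1 + r)^n − 1) / r
Monthly rate r = 0.095/12 ≈ 0.00791667, n = 12
FV = $900.00 × ((1 + 0.095/12)^12 − 1) / (0.095/12)
FV = $900.00 × 12.536537
FV = $11,282.88

FV = PMT × ((1+r)^n - 1)/r = $11,282.88


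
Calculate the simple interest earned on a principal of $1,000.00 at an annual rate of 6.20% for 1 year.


Simple interest formula: I = P × r × t
I = $1,000.00 × 0.062 × 1
I = $62.00

I = P × r × t = $62.00


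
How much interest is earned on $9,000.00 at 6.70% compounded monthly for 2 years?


Compound interest earned = final amount − principal.
A = P(1 + r/n)^(nt) = $9,000.00 × (1 + 0.067/12)^(12 × 2) = $10,286.70
Interest = A − P = $10,286.70 − $9,000.00 = $1,286.70

Interest = A - P = $1,286.70


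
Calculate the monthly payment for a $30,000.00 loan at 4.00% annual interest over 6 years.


Loan payment formula: PMT = PV × r / (1 − (1 + r)^(−n))
Monthly rate r = 0.04/12 ≈ 0.00333333, n = 72 months
Denominator: 1 − (1 + 0.04/12)^(−72) = 0.213058
PMT = $30,000.00 × (0.04/12) / 0.213058
PMT = $469.36 per month

PMT = PV × r / (1-(1+r)^(-n)) = $469.36/month


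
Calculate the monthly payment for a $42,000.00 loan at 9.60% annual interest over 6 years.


Loan payment formula: PMT = PV × r / (1 − (1 + r)^(−n))
Monthly rate r = 0.096/12 = 0.008, n = 72 months
Denominator: 1 − (1 + 0.096/12)^(−72) = 0.436568
PMT = $42,000.00 × (0.096/12) / 0.436568
PMT = $769.64 per month

PMT = PV × r / (1-(1+r)^(-n)) = $769.64/month


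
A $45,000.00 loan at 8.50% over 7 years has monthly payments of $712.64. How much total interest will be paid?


Total paid over the life of the loan = PMT × n.
Total paid = $712.64 × 84 = $59,861.76
Total interest = total paid − principal = $59,861.76 − $45,000.00 = $14,861.76

Total interest = (PMT × n) - PV = $14,861.76


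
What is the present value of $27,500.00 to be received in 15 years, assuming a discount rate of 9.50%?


Present value formula: PV = FV / (1 + r)^t
PV = $27,500.00 / (1 + 0.095)^15
PV = $27,500.00 / 3.901322
PV = $7,048.89

PV = FV / (1 + r)^t = $7,048.89


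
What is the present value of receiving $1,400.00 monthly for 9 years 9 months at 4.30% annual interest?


Present value of an ordinary annuity: PV = PMT × (1 − (1 + r)^(−n)) / r
Monthly rate r = 0.043/12 ≈ 0.00358333, n = 117
PV = $1,400.00 × (1 − (1 + 0.043/12)^(−117)) / (0.043/12)
PV = $1,400.00 × 95.432731
PV = $133,605.82

PV = PMT × (1-(1+r)^(-n))/r = $133,605.82


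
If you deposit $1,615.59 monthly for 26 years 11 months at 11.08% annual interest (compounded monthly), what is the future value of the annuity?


Future value of an ordinary annuity: FV = PMT × ((1 + r)^n − 1) / r
Monthly rate r = 0.1108/12 ≈ 0.00923333, n = 323
FV = $1,615.59 × ((1 + 0.1108/12)^323 − 1) / (0.1108/12)
FV = $1,615.59 × 1999.954974
FV = $3,231,107.26

FV = PMT × ((1+r)^n - 1)/r = $3,231,107.26


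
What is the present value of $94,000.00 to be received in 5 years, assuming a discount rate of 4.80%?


Present value formula: PV = FV / (1 + r)^t
PV = $94,000.00 / (1 + 0.048)^5
PV = $94,000.00 / 1.2641727
PV = $74,356.93

PV = FV / (1 + r)^t = $74,356.93


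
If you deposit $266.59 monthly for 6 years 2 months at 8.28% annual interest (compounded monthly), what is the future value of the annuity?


Future value of an ordinary annuity: FV = PMT × ((1 + r)^n − 1) / r
Monthly rate r = 0.0828/12 = 0.0069, n = 74
FV = $266.59 × ((1 + 0.0828/12)^74 − 1) / (0.0828/12)
FV = $266.59 × 96.140779
FV = $25,630.17

FV = PMT × ((1+r)^n - 1)/r = $25,630.17


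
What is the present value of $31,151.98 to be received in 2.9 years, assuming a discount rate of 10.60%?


Present value formula: PV = FV / (1 + r)^t
PV = $31,151.98 / (1 + 0.106)^2.9
PV = $31,151.98 / 1.339337
PV = $23,259.25

PV = FV / (1 + r)^t = $23,259.25


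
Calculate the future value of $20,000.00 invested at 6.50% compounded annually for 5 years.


Compound interest formula: A = P(1 + r/n)^(nt)
A = $20,000.00 × (1 + 0.065/1)^(1 × 5)
Growth factor: (1 + 0.065/1)^5 = 1.3700867
A = $20,000.00 × 1.3700867
A = $27,401.73

A = P(1 + r/n)^(nt) = $27,401.73


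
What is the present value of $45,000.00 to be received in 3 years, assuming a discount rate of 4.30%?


Present value formula: PV = FV / (1 + r)^t
PV = $45,000.00 / (1 + 0.043)^3
PV = $45,000.00 / 1.1346265
PV = $39,660.63

PV = FV / (1 + r)^t = $39,660.63


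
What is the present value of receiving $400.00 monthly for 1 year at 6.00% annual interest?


Present value of an ordinary annuity: PV = PMT × (1 − (1 + r)^(−n)) / r
Monthly rate r = 0.06/12 = 0.005, n = 12
PV = $400.00 × (1 − (1 + 0.06/12)^(−12)) / (0.06/12)
PV = $400.00 × 11.618932
PV = $4,647.57

PV = PMT × (1-(1+r)^(-n))/r = $4,647.57


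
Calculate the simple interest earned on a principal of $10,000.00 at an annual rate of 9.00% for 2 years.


Simple interest formula: I = P × r × t
I = $10,000.00 × 0.09 × 2
I = $1,800.00

I = P × r × t = $1,800.00


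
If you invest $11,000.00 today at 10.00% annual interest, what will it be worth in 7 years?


Future value formula: FV = PV × (1 + r)^t
FV = $11,000.00 × (1 + 0.1)^7
FV = $11,000.00 × 1.948717
FV = $21,435.89

FV = PV × (1 + r)^t = $21,435.89


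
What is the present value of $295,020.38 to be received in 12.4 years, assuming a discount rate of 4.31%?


Present value formula: PV = FV / (1 + r)^t
PV = $295,020.38 / (1 + 0.0431)^12.4
PV = $295,020.38 / 1.687492
PV = $174,827.72

PV = FV / (1 + r)^t = $174,827.72


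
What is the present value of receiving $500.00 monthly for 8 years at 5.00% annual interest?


Present value of an ordinary annuity: PV = PMT × (1 − (1 + r)^(−n)) / r
Monthly rate r = 0.05/12 ≈ 0.00416667, n = 96
PV = $500.00 × (1 − (1 + 0.05/12)^(−96)) / (0.05/12)
PV = $500.00 × 78.989441
PV = $39,494.72

PV = PMT × (1-(1+r)^(-n))/r = $39,494.72


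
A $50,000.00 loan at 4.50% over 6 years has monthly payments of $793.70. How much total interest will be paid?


Total paid over the life of the loan = PMT × n.
Total paid = $793.70 × 72 = $57,146.40
Total interest = total paid − principal = $57,146.40 − $50,000.00 = $7,146.40

Total interest = (PMT × n) - PV = $7,146.40


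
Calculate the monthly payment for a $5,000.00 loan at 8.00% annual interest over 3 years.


Loan payment formula: PMT = PV × r / (1 − (1 + r)^(−n))
Monthly rate r = 0.08/12 ≈ 0.00666667, n = 36 months
Denominator: 1 − (1 + 0.08/12)^(−36) = 0.212745
PMT = $5,000.00 × (0.08/12) / 0.212745
PMT = $156.68 per month

PMT = PV × r / (1-(1+r)^(-n)) = $156.68/month


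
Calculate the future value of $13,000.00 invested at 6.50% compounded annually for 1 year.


Compound interest formula: A = P(1 + r/n)^(nt)
A = $13,000.00 × (1 + 0.065/1)^(1 × 1)
Growth factor: (1 + 0.065/1)^1 = 1.065000
A = $13,000.00 × 1.065000
A = $13,845.00

A = P(1 + r/n)^(nt) = $13,845.00


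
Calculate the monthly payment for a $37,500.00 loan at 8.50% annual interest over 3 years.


Loan payment formula: PMT = PV × r / (1 − (1 + r)^(−n))
Monthly rate r = 0.085/12 ≈ 0.00708333, n = 36 months
Denominator: 1 − (1 + 0.085/12)^(−36) = 0.224387
PMT = $37,500.00 × (0.085/12) / 0.224387
PMT = $1,183.78 per month

PMT = PV × r / (1-(1+r)^(-n)) = $1,183.78/month


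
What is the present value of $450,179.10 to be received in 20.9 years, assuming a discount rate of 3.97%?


Present value formula: PV = FV / (1 + r)^t
PV = $450,179.10 / (1 + 0.0397)^20.9
PV = $450,179.10 / 2.25620272
PV = $199,529.54

PV = FV / (1 + r)^t = $199,529.54


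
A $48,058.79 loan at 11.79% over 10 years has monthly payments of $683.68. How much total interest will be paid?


Total paid over the life of the loan = PMT × n.
Total paid = $683.68 × 120 = $82,041.60
Total interest = total paid − principal = $82,041.60 − $48,058.79 = $33,982.81

Total interest = (PMT × n) - PV = $33,982.81
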